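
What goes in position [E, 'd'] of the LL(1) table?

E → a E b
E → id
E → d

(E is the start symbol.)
To find M[E, 'd'], we find productions for E where 'd' is in the predict set (PREDICT(N → α) = (FIRST(α) \ {ε}) ∪ (FOLLOW(N) if α ⇒* ε)).

E → a E b: PREDICT = { 'a' }
E → id: PREDICT = { 'id' }
E → d: PREDICT = { 'd' }
  'd' is in predict set, so this production goes in M[E, 'd']

M[E, 'd'] = E → d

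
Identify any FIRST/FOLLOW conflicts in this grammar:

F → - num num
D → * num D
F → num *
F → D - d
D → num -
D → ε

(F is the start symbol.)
A FIRST/FOLLOW conflict occurs when a non-terminal N has a nullable alternative N → β (β ⇒* ε) and another alternative N → α with FIRST(α) ∩ FOLLOW(N) ≠ ∅: on such a lookahead the parser cannot decide between expanding α and letting N vanish via β.

Nullable non-terminals: D.

D: nullable alternative(s) D → ε; FOLLOW(D) = { '-' }
  D → * num D: FIRST \ {ε} = { '*' } — disjoint from FOLLOW(D)
  D → num -: FIRST \ {ε} = { 'num' } — disjoint from FOLLOW(D)
  D → ε: FIRST \ {ε} = { } — this is the only nullable alternative, skip

F has no nullable alternative, so no FIRST/FOLLOW check is needed there.

No FIRST/FOLLOW conflicts found.

Answer: No FIRST/FOLLOW conflicts.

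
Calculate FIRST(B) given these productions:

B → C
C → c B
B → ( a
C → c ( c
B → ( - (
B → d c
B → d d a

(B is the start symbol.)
{ '(', 'c', 'd' }

FIRST sets of the other non-terminals involved (by the same procedure, iterated to a fixed point):
  FIRST(C) = { 'c' }

From B → C:
  - C is a non-terminal: add FIRST(C) \ {ε} = { 'c' }
    C is not nullable, so stop
From B → ( a:
  - '(' is a terminal: add '(' and stop
From B → ( - (:
  - '(' is a terminal: add '(' and stop
From B → d c:
  - d is a terminal: add 'd' and stop
From B → d d a:
  - d is a terminal: add 'd' and stop

Collecting: FIRST(B) = { '(', 'c', 'd' }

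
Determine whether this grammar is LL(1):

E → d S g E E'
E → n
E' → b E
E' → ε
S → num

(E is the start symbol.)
No. Predict set conflict for E': { 'b' }

A grammar is LL(1) if for each non-terminal N with multiple productions, the predict sets of those productions are pairwise disjoint, where PREDICT(N → α) = (FIRST(α) \ {ε}) ∪ (FOLLOW(N) if α ⇒* ε).

Relevant sets:
  FOLLOW(E') = { $, 'b' }

For E:
  PREDICT(E → d S g E E') = { 'd' }
  PREDICT(E → n) = { 'n' }
For E':
  PREDICT(E' → b E) = { 'b' }
  PREDICT(E' → ε) = { $, 'b' }
S has a single production, so nothing to check there.

Conflict found: Predict set conflict for E': { 'b' }
The grammar is NOT LL(1).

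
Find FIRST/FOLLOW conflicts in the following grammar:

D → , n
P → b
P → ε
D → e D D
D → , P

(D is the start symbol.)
No FIRST/FOLLOW conflicts.

Nullable non-terminals: P.

P: nullable alternative(s) P → ε; FOLLOW(P) = { $, ',', 'e' }
  P → b: FIRST \ {ε} = { 'b' } — disjoint from FOLLOW(P)
  P → ε: FIRST \ {ε} = { } — this is the only nullable alternative, skip

D has no nullable alternative, so no FIRST/FOLLOW check is needed there.

No FIRST/FOLLOW conflicts found.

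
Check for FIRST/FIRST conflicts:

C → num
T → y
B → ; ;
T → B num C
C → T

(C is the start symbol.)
No FIRST/FIRST conflicts.

A FIRST/FIRST conflict occurs when two productions N → α and N → β for the same non-terminal have FIRST(α) ∩ FIRST(β) ≠ ∅ (with ε ∈ FIRST of a nullable right-hand side, so two nullable alternatives also conflict).

FIRST sets of the non-terminals at (or reachable through a nullable prefix from) the front of some alternative:
  FIRST(T) = { ';', 'y' }
  FIRST(B) = { ';' }

Productions for C:
  C → num: FIRST = { 'num' }
  C → T: FIRST = { ';', 'y' }
Productions for T:
  T → y: FIRST = { 'y' }
  T → B num C: FIRST = { ';' }
B has only one production, so no FIRST/FIRST conflict is possible there.

All alternatives of each non-terminal have pairwise disjoint FIRST sets.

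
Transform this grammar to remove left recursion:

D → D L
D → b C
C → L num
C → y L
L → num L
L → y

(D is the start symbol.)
D is directly left-recursive. The standard transformation for
  A → A α₁ | ... | A α_m | β₁ | ... | β_n
is
  A  → β₁ A' | ... | β_n A'
  A' → α₁ A' | ... | α_m A' | ε

D → b C becomes D → b C D'
D → D L becomes D' → L D'
Add D' → ε

Productions for other non-terminals are unchanged:
  C → L num
  C → y L
  L → num L
  L → y

Resulting grammar:
D → b C D'
D' → L D'
D' → ε
C → L num
C → y L
L → num L
L → y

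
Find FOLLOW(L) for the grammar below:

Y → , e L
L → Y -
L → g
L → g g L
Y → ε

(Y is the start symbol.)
{ $, '-' }

In Y → , e L: L is at the end, add FOLLOW(Y)
In L → g g L: L is at the end; this adds FOLLOW(L) to itself — nothing new

The FOLLOW sets referred to above (computed the same way, to a fixed point):
  FOLLOW(Y) = { $, '-' }

Taking the union: FOLLOW(L) = { $, '-' }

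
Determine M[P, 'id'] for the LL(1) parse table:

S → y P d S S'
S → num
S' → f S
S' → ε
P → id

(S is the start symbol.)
P → id

To find M[P, 'id'], we find productions for P where 'id' is in the predict set (PREDICT(N → α) = (FIRST(α) \ {ε}) ∪ (FOLLOW(N) if α ⇒* ε)).

P → id: PREDICT = { 'id' }
  'id' is in predict set, so this production goes in M[P, 'id']

M[P, 'id'] = P → id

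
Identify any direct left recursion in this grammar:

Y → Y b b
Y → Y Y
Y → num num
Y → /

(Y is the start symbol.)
Direct left recursion occurs when N → N α for some non-terminal N (the right-hand side begins with the left-hand side itself).

Y → Y b b: LEFT RECURSIVE (starts with Y)
Y → Y Y: LEFT RECURSIVE (starts with Y)
Y → num num: starts with num
Y → /: starts with '/'

The grammar has direct left recursion on: Y.

Answer: Yes, Y is left-recursive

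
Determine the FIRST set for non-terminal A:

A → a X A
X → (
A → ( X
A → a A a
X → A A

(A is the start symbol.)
{ '(', 'a' }

To compute FIRST(A), examine every production with A on the left-hand side, reading each right-hand side left to right until a non-nullable symbol is reached.

From A → a X A:
  - a is a terminal: add 'a' and stop
From A → ( X:
  - '(' is a terminal: add '(' and stop
From A → a A a:
  - a is a terminal: add 'a' and stop

Collecting: FIRST(A) = { '(', 'a' }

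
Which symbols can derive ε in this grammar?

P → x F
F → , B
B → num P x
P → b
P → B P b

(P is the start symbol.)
There are no ε-productions, so no non-terminal can derive ε.
No non-terminals are nullable.

Answer: None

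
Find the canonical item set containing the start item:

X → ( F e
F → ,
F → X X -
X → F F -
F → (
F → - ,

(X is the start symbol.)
{ [F → . (], [F → . ,], [F → . - ,], [F → . X X -], [X → . ( F e], [X → . F F -], [X' → . X] }

First, augment the grammar with X' → X
I₀ = CLOSURE({ [X' → . X] }):
  [X' → . X] has the dot before X: add [X → . ( F e], [X → . F F -]
  [X → . F F -] has the dot before F: add [F → . ,], [F → . X X -], [F → . (], [F → . - ,]
No further items can be added.

I₀ = { [F → . (], [F → . ,], [F → . - ,], [F → . X X -], [X → . ( F e], [X → . F F -], [X' → . X] }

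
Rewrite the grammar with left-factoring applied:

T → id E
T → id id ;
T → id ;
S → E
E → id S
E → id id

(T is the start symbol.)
Left-factoring transforms A → αβ₁ | αβ₂ into A → αA' and A' → β₁ | β₂
(α is the longest common prefix among the alternatives). Repeat until
no nonterminal has two alternatives with a common prefix.

Round 1: T has alternatives sharing prefix 'id'. Introduce T': T → id T'
  Add: T' → E
  Add: T' → id ;
  Add: T' → ;

Round 2: E has alternatives sharing prefix 'id'. Introduce E': E → id E'
  Add: E' → S
  Add: E' → id

No remaining common prefixes — done.

Resulting grammar:
T → id T'
T' → E
T' → id ;
T' → ;
S → E
E → id E'
E' → S
E' → id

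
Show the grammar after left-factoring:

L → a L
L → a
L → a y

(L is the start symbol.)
Left-factoring transforms A → αβ₁ | αβ₂ into A → αA' and A' → β₁ | β₂
(α is the longest common prefix among the alternatives). Repeat until
no nonterminal has two alternatives with a common prefix.

Round 1: L has alternatives sharing prefix 'a'. Introduce L': L → a L'
  Add: L' → L
  Add: L' → ε
  Add: L' → y

No remaining common prefixes — done.

Resulting grammar:
L → a L'
L' → L
L' → ε
L' → y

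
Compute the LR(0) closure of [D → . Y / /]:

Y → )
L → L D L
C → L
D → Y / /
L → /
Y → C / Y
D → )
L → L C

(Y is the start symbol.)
To compute CLOSURE, for each item [A → α.Bβ] where B is a non-terminal, add [B → .γ] for all productions B → γ; repeat for the newly added items until nothing changes.

Start with: [D → . Y / /]
  [D → . Y / /] has the dot before Y: add [Y → . )], [Y → . C / Y]
  [Y → . C / Y] has the dot before C: add [C → . L]
  [C → . L] has the dot before L: add [L → . L D L], [L → . /], [L → . L C]
No further items can be added.

CLOSURE = { [C → . L], [D → . Y / /], [L → . /], [L → . L C], [L → . L D L], [Y → . )], [Y → . C / Y] }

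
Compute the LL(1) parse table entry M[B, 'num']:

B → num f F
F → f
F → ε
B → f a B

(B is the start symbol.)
To find M[B, 'num'], we find productions for B where 'num' is in the predict set (PREDICT(N → α) = (FIRST(α) \ {ε}) ∪ (FOLLOW(N) if α ⇒* ε)).

B → num f F: PREDICT = { 'num' }
  'num' is in predict set, so this production goes in M[B, 'num']
B → f a B: PREDICT = { 'f' }

M[B, 'num'] = B → num f F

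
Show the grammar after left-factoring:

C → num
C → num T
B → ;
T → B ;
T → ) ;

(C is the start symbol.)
C → num C'
C' → ε
C' → T
B → ;
T → B ;
T → ) ;

Left-factoring transforms A → αβ₁ | αβ₂ into A → αA' and A' → β₁ | β₂
(α is the longest common prefix among the alternatives). Repeat until
no nonterminal has two alternatives with a common prefix.

Round 1: C has alternatives sharing prefix 'num'. Introduce C': C → num C'
  Add: C' → ε
  Add: C' → T

No remaining common prefixes — done.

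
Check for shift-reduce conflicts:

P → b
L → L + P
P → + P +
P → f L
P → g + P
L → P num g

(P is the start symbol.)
Yes — I8: [P → f L .] vs [L → L . + P]

Augment with P' → P and build the canonical LR(0) collection (I0 = CLOSURE({[P' → . P]}), then GOTO on every symbol after a dot until no new states appear). It has 16 states:
  I0: { [P → . + P +], [P → . b], [P → . f L], [P → . g + P], [P' → . P] }  — shift
  I1: { [P → + . P +], [P → . + P +], [P → . b], [P → . f L], [P → . g + P] }  — shift
  I2: { [P' → P .] }  — accept
  I3: { [P → b .] }  — reduce
  I4: { [L → . L + P], [L → . P num g], [P → . + P +], [P → . b], [P → . f L], [P → . g + P], [P → f . L] }  — shift
  I5: { [P → g . + P] }  — shift
  I6: { [P → . + P +], [P → . b], [P → . f L], [P → . g + P], [P → g + . P] }  — shift
  I7: { [P → g + P .] }  — reduce
  I8: { [L → L . + P], [P → f L .] }  — shift, reduce
  I9: { [L → P . num g] }  — shift
  I10: { [L → P num . g] }  — shift
  I11: { [L → P num g .] }  — reduce
  I12: { [L → L + . P], [P → . + P +], [P → . b], [P → . f L], [P → . g + P] }  — shift
  I13: { [L → L + P .] }  — reduce
  I14: { [P → + P . +] }  — shift
  I15: { [P → + P + .] }  — reduce

I8 contains reduce item [P → f L .] and shift item [L → L . + P] — shift-reduce conflict.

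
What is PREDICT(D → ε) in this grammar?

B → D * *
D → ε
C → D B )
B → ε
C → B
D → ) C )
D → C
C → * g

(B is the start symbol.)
{ ')', '*' }

PREDICT(D → ε) = (FIRST(RHS) \ {ε}) ∪ (FOLLOW(D) if ε ∈ FIRST(RHS), i.e. RHS ⇒* ε)
The right-hand side is ε (FIRST(ε) = { ε }), so the predict set is FOLLOW(D) = { ')', '*' }
PREDICT(D → ε) = { ')', '*' }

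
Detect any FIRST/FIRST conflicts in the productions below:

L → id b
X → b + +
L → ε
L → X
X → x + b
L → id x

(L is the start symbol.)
Yes. L → id b / L → id x on { 'id' }

A FIRST/FIRST conflict occurs when two productions N → α and N → β for the same non-terminal have FIRST(α) ∩ FIRST(β) ≠ ∅ (with ε ∈ FIRST of a nullable right-hand side, so two nullable alternatives also conflict).

FIRST sets of the non-terminals at (or reachable through a nullable prefix from) the front of some alternative:
  FIRST(X) = { 'b', 'x' }

Productions for L:
  L → id b: FIRST = { 'id' }
  L → ε: FIRST = { ε }
  L → X: FIRST = { 'b', 'x' }
  L → id x: FIRST = { 'id' }
Productions for X:
  X → b + +: FIRST = { 'b' }
  X → x + b: FIRST = { 'x' }

Conflict for L: L → id b and L → id x
  Overlap: { 'id' }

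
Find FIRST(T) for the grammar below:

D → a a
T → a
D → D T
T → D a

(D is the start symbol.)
FIRST sets of the other non-terminals involved (by the same procedure, iterated to a fixed point):
  FIRST(D) = { 'a' }

From T → a:
  - a is a terminal: add 'a' and stop
From T → D a:
  - D is a non-terminal: add FIRST(D) \ {ε} = { 'a' }
    D is not nullable, so stop

Collecting: FIRST(T) = { 'a' }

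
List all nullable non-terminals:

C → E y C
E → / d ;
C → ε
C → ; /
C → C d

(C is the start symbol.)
A non-terminal is nullable if it can derive ε (the empty string): either it has an ε-production, or it has a production whose right-hand side consists entirely of nullable non-terminals.

ε-productions: C → ε
So C is immediately nullable.
No further non-terminal can be added: every production for the remaining non-terminals contains a terminal or a non-nullable non-terminal.
Nullable = { 'C' }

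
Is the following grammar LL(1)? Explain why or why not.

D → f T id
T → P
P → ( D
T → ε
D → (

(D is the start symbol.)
A grammar is LL(1) if for each non-terminal N with multiple productions, the predict sets of those productions are pairwise disjoint, where PREDICT(N → α) = (FIRST(α) \ {ε}) ∪ (FOLLOW(N) if α ⇒* ε).

Relevant sets:
  FIRST(P) = { '(' }
  FOLLOW(T) = { 'id' }

For D:
  PREDICT(D → f T id) = { 'f' }
  PREDICT(D → '(') = { '(' }
For T:
  PREDICT(T → P) = { '(' }
  PREDICT(T → ε) = { 'id' }
P has a single production, so nothing to check there.

All predict sets are disjoint. The grammar IS LL(1).

Answer: Yes, the grammar is LL(1).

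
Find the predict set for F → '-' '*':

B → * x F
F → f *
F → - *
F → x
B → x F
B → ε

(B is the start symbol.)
PREDICT(F → '-' '*') = (FIRST(RHS) \ {ε}) ∪ (FOLLOW(F) if ε ∈ FIRST(RHS), i.e. RHS ⇒* ε)
FIRST('-' '*') = { '-' }
ε ∉ FIRST('-' '*'), so FOLLOW(F) is not added.
PREDICT(F → '-' '*') = { '-' }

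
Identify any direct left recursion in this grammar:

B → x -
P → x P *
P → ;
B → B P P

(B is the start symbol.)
B → x -: starts with x
P → x P *: starts with x
P → ;: starts with ';'
B → B P P: LEFT RECURSIVE (starts with B)

The grammar has direct left recursion on: B.

Answer: Yes, B is left-recursive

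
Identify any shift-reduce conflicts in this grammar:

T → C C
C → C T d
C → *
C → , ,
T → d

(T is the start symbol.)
Yes — I6: [T → C C .] vs [C → . *]

Augment with T' → T and build the canonical LR(0) collection (I0 = CLOSURE({[T' → . T]}), then GOTO on every symbol after a dot until no new states appear). It has 10 states:
  I0: { [C → . *], [C → . , ,], [C → . C T d], [T → . C C], [T → . d], [T' → . T] }  — shift
  I1: { [C → * .] }  — reduce
  I2: { [C → , . ,] }  — shift
  I3: { [C → . *], [C → . , ,], [C → . C T d], [C → C . T d], [T → . C C], [T → . d], [T → C . C] }  — shift
  I4: { [T' → T .] }  — accept
  I5: { [T → d .] }  — reduce
  I6: { [C → . *], [C → . , ,], [C → . C T d], [C → C . T d], [T → . C C], [T → . d], [T → C . C], [T → C C .] }  — shift, reduce
  I7: { [C → C T . d] }  — shift
  I8: { [C → C T d .] }  — reduce
  I9: { [C → , , .] }  — reduce

I6 contains reduce item [T → C C .] and shift items [C → . *], [C → . , ,], [T → . d] — shift-reduce conflict.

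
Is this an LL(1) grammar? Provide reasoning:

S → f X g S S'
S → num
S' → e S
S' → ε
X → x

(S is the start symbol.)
No. Predict set conflict for S': { 'e' }

A grammar is LL(1) if for each non-terminal N with multiple productions, the predict sets of those productions are pairwise disjoint, where PREDICT(N → α) = (FIRST(α) \ {ε}) ∪ (FOLLOW(N) if α ⇒* ε).

Relevant sets:
  FOLLOW(S') = { $, 'e' }

For S:
  PREDICT(S → f X g S S') = { 'f' }
  PREDICT(S → num) = { 'num' }
For S':
  PREDICT(S' → e S) = { 'e' }
  PREDICT(S' → ε) = { $, 'e' }
X has a single production, so nothing to check there.

Conflict found: Predict set conflict for S': { 'e' }
The grammar is NOT LL(1).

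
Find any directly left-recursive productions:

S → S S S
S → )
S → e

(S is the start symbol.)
Yes, S is left-recursive

Direct left recursion occurs when N → N α for some non-terminal N (the right-hand side begins with the left-hand side itself).

S → S S S: LEFT RECURSIVE (starts with S)
S → ): starts with ')'
S → e: starts with e

The grammar has direct left recursion on: S.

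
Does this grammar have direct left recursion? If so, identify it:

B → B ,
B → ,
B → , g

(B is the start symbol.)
B → B ,: LEFT RECURSIVE (starts with B)
B → ,: starts with ','
B → , g: starts with ','

The grammar has direct left recursion on: B.

Answer: Yes, B is left-recursive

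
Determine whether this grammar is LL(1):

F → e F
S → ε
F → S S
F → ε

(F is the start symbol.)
No. Predict set conflict for F: { $ }

A grammar is LL(1) if for each non-terminal N with multiple productions, the predict sets of those productions are pairwise disjoint, where PREDICT(N → α) = (FIRST(α) \ {ε}) ∪ (FOLLOW(N) if α ⇒* ε).

Relevant sets:
  FIRST(S) = { ε }
  FOLLOW(F) = { $ }

For F:
  PREDICT(F → e F) = { 'e' }
  PREDICT(F → S S) = { $ }
  PREDICT(F → ε) = { $ }
S has a single production, so nothing to check there.

Conflict found: Predict set conflict for F: { $ }
The grammar is NOT LL(1).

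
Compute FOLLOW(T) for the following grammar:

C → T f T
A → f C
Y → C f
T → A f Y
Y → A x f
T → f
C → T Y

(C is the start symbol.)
{ $, 'f', 'x' }

In C → T f T: T is followed by f T, add FIRST(f T) \ {ε} = { 'f' }
In C → T f T: T is at the end, add FOLLOW(C)
In C → T Y: T is followed by Y, add FIRST(Y) \ {ε} = { 'f' }

The FOLLOW sets referred to above (computed the same way, to a fixed point):
  FOLLOW(C) = { $, 'f', 'x' }

Taking the union: FOLLOW(T) = { $, 'f', 'x' }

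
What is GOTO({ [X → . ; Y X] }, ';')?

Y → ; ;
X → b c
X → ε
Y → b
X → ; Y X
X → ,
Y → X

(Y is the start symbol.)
{ [X → . ,], [X → . ; Y X], [X → . b c], [X → .], [X → ; . Y X], [Y → . ; ;], [Y → . X], [Y → . b] }

GOTO(I, ';') = CLOSURE({ [A → αX.β] : [A → α.Xβ] ∈ I, X = ';' })

Items with dot before ';', with the dot advanced:
  [X → . ; Y X] → [X → ; . Y X]
Closure of the advanced items:
  [X → ; . Y X] has the dot before Y: add [Y → . ; ;], [Y → . b], [Y → . X]
  [Y → . X] has the dot before X: add [X → . b c], [X → .], [X → . ; Y X], [X → . ,]

GOTO = { [X → . ,], [X → . ; Y X], [X → . b c], [X → .], [X → ; . Y X], [Y → . ; ;], [Y → . X], [Y → . b] }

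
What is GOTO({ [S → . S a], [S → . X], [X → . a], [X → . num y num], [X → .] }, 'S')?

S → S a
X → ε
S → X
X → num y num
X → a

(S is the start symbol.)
{ [S → S . a] }

GOTO(I, 'S') = CLOSURE({ [A → αX.β] : [A → α.Xβ] ∈ I, X = 'S' })

Items with dot before 'S', with the dot advanced:
  [S → . S a] → [S → S . a]
Closure adds nothing (no advanced item has the dot before a non-terminal).

GOTO = { [S → S . a] }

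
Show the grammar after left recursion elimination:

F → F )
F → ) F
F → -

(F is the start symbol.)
F → ) F F'
F → - F'
F' → ) F'
F' → ε

F is directly left-recursive. The standard transformation for
  A → A α₁ | ... | A α_m | β₁ | ... | β_n
is
  A  → β₁ A' | ... | β_n A'
  A' → α₁ A' | ... | α_m A' | ε

F → ) F becomes F → ) F F'
F → - becomes F → - F'
F → F ) becomes F' → ) F'
Add F' → ε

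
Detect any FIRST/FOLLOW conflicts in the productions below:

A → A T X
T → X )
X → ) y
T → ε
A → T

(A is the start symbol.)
A FIRST/FOLLOW conflict occurs when a non-terminal N has a nullable alternative N → β (β ⇒* ε) and another alternative N → α with FIRST(α) ∩ FOLLOW(N) ≠ ∅: on such a lookahead the parser cannot decide between expanding α and letting N vanish via β.

Nullable non-terminals: A, T.
FIRST sets used below: FIRST(A) = { ')', ε }, FIRST(T) = { ')', ε }, FIRST(X) = { ')' }

A: nullable alternative(s) A → T; FOLLOW(A) = { $, ')' }
  A → A T X: FIRST \ {ε} = { ')' } — overlaps FOLLOW(A) on { ')' }: CONFLICT
  A → T: FIRST \ {ε} = { ')' } — this is the only nullable alternative, skip

T: nullable alternative(s) T → ε; FOLLOW(T) = { $, ')' }
  T → X ): FIRST \ {ε} = { ')' } — overlaps FOLLOW(T) on { ')' }: CONFLICT
  T → ε: FIRST \ {ε} = { } — this is the only nullable alternative, skip

X has no nullable alternative, so no FIRST/FOLLOW check is needed there.

So the grammar has 2 FIRST/FOLLOW conflicts (marked CONFLICT above).

Answer: Yes. A → A T X with FOLLOW(A) on { ')' }; T → X ')' with FOLLOW(T) on { ')' }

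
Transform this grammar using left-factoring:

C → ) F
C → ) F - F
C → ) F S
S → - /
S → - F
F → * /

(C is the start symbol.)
Left-factoring transforms A → αβ₁ | αβ₂ into A → αA' and A' → β₁ | β₂
(α is the longest common prefix among the alternatives). Repeat until
no nonterminal has two alternatives with a common prefix.

Round 1: C has alternatives sharing prefix ') F'. Introduce C': C → ) F C'
  Add: C' → ε
  Add: C' → - F
  Add: C' → S

Round 2: S has alternatives sharing prefix '-'. Introduce S': S → - S'
  Add: S' → /
  Add: S' → F

No remaining common prefixes — done.

Resulting grammar:
C → ) F C'
C' → ε
C' → - F
C' → S
S → - S'
S' → /
S' → F
F → * /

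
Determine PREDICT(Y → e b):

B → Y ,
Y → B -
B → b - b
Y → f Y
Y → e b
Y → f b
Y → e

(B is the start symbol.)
PREDICT(Y → e b) = (FIRST(RHS) \ {ε}) ∪ (FOLLOW(Y) if ε ∈ FIRST(RHS), i.e. RHS ⇒* ε)
FIRST(e b) = { 'e' }
ε ∉ FIRST(e b), so FOLLOW(Y) is not added.
PREDICT(Y → e b) = { 'e' }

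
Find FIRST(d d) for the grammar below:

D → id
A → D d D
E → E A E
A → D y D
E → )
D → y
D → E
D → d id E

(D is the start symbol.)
To compute FIRST(d d), process the symbols left to right:
Symbol d is a terminal. Add 'd' and stop.
FIRST(d d) = { 'd' }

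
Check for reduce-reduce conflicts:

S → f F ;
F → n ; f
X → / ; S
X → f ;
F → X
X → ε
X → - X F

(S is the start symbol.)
No reduce-reduce conflicts

A reduce-reduce conflict occurs when an LR(0) state has two complete items [A → α .] and [B → β .] — both call for a reduction, and with no lookahead the parser cannot choose between them.

Augment with S' → S and build the canonical LR(0) collection (I0 = CLOSURE({[S' → . S]}), then GOTO on every symbol after a dot until no new states appear). It has 17 states:
  I0: { [S → . f F ;], [S' → . S] }  — shift
  I1: { [S' → S .] }  — accept
  I2: { [F → . X], [F → . n ; f], [S → f . F ;], [X → . - X F], [X → . / ; S], [X → . f ;], [X → .] }  — shift, reduce
  I3: { [X → - . X F], [X → . - X F], [X → . / ; S], [X → . f ;], [X → .] }  — shift, reduce
  I4: { [X → / . ; S] }  — shift
  I5: { [S → f F . ;] }  — shift
  I6: { [F → X .] }  — reduce
  I7: { [X → f . ;] }  — shift
  I8: { [F → n . ; f] }  — shift
  I9: { [F → n ; . f] }  — shift
  I10: { [F → n ; f .] }  — reduce
  I11: { [X → f ; .] }  — reduce
  I12: { [S → f F ; .] }  — reduce
  I13: { [S → . f F ;], [X → / ; . S] }  — shift
  I14: { [X → / ; S .] }  — reduce
  I15: { [F → . X], [F → . n ; f], [X → - X . F], [X → . - X F], [X → . / ; S], [X → . f ;], [X → .] }  — shift, reduce
  I16: { [X → - X F .] }  — reduce

No state contains more than one complete item.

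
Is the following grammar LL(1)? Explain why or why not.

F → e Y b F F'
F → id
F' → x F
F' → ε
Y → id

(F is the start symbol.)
No. Predict set conflict for F': { 'x' }

Relevant sets:
  FOLLOW(F') = { $, 'x' }

For F:
  PREDICT(F → e Y b F F') = { 'e' }
  PREDICT(F → id) = { 'id' }
For F':
  PREDICT(F' → x F) = { 'x' }
  PREDICT(F' → ε) = { $, 'x' }
Y has a single production, so nothing to check there.

Conflict found: Predict set conflict for F': { 'x' }
The grammar is NOT LL(1).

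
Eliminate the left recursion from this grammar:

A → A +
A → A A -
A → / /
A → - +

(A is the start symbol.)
A is directly left-recursive. The standard transformation for
  A → A α₁ | ... | A α_m | β₁ | ... | β_n
is
  A  → β₁ A' | ... | β_n A'
  A' → α₁ A' | ... | α_m A' | ε

A → / / becomes A → / / A'
A → - + becomes A → - + A'
A → A + becomes A' → + A'
A → A A - becomes A' → A - A'
Add A' → ε

Resulting grammar:
A → / / A'
A → - + A'
A' → + A'
A' → A - A'
A' → ε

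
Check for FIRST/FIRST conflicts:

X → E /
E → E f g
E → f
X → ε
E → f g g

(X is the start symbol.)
Yes. E → E f g / E → f on { 'f' }; E → E f g / E → f g g on { 'f' }; E → f / E → f g g on { 'f' }

A FIRST/FIRST conflict occurs when two productions N → α and N → β for the same non-terminal have FIRST(α) ∩ FIRST(β) ≠ ∅ (with ε ∈ FIRST of a nullable right-hand side, so two nullable alternatives also conflict).

FIRST sets of the non-terminals at (or reachable through a nullable prefix from) the front of some alternative:
  FIRST(E) = { 'f' }

Productions for X:
  X → E /: FIRST = { 'f' }
  X → ε: FIRST = { ε }
Productions for E:
  E → E f g: FIRST = { 'f' }
  E → f: FIRST = { 'f' }
  E → f g g: FIRST = { 'f' }

Conflict for E: E → E f g and E → f
  Overlap: { 'f' }
Conflict for E: E → E f g and E → f g g
  Overlap: { 'f' }
Conflict for E: E → f and E → f g g
  Overlap: { 'f' }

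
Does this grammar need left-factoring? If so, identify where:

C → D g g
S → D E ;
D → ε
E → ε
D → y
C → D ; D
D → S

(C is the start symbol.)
Yes, C has productions with common prefix 'D'

Left-factoring is needed when two productions for the same non-terminal
share a common prefix on the right-hand side.

Productions for C:
  C → D g g
  C → D ; D
Productions for D:
  D → ε
  D → y
  D → S

Found common prefix 'D' in productions for C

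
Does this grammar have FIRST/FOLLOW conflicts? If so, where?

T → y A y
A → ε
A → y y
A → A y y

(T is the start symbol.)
Nullable non-terminals: A.
FIRST sets used below: FIRST(A) = { 'y', ε }

A: nullable alternative(s) A → ε; FOLLOW(A) = { 'y' }
  A → ε: FIRST \ {ε} = { } — this is the only nullable alternative, skip
  A → y y: FIRST \ {ε} = { 'y' } — overlaps FOLLOW(A) on { 'y' }: CONFLICT
  A → A y y: FIRST \ {ε} = { 'y' } — overlaps FOLLOW(A) on { 'y' }: CONFLICT

T has no nullable alternative, so no FIRST/FOLLOW check is needed there.

So the grammar has 2 FIRST/FOLLOW conflicts (marked CONFLICT above).

Answer: Yes. A → y y with FOLLOW(A) on { 'y' }; A → A y y with FOLLOW(A) on { 'y' }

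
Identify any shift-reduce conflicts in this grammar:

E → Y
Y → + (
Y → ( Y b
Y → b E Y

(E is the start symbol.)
A shift-reduce conflict occurs when an LR(0) state has both:
  - a complete (reduce) item [A → α .] (dot at the end), and
  - a shift item [B → β . c γ] (dot before a terminal).

Augment with E' → E and build the canonical LR(0) collection (I0 = CLOSURE({[E' → . E]}), then GOTO on every symbol after a dot until no new states appear). It has 11 states:
  I0: { [E → . Y], [E' → . E], [Y → . ( Y b], [Y → . + (], [Y → . b E Y] }  — shift
  I1: { [Y → ( . Y b], [Y → . ( Y b], [Y → . + (], [Y → . b E Y] }  — shift
  I2: { [Y → + . (] }  — shift
  I3: { [E' → E .] }  — accept
  I4: { [E → Y .] }  — reduce
  I5: { [E → . Y], [Y → . ( Y b], [Y → . + (], [Y → . b E Y], [Y → b . E Y] }  — shift
  I6: { [Y → . ( Y b], [Y → . + (], [Y → . b E Y], [Y → b E . Y] }  — shift
  I7: { [Y → b E Y .] }  — reduce
  I8: { [Y → + ( .] }  — reduce
  I9: { [Y → ( Y . b] }  — shift
  I10: { [Y → ( Y b .] }  — reduce

No state contains both a complete item and a shift item.

Answer: No shift-reduce conflicts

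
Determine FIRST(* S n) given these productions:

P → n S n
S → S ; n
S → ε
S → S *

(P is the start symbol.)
To compute FIRST(* S n), process the symbols left to right:
Symbol * is a terminal. Add '*' and stop.
FIRST(* S n) = { '*' }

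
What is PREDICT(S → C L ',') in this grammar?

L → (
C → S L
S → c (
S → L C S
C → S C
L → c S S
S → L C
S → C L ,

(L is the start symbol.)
{ '(', 'c' }

PREDICT(S → C L ',') = (FIRST(RHS) \ {ε}) ∪ (FOLLOW(S) if ε ∈ FIRST(RHS), i.e. RHS ⇒* ε)
FIRST(C) = { '(', 'c' }
FIRST(C L ',') = { '(', 'c' }
ε ∉ FIRST(C L ','), so FOLLOW(S) is not added.
PREDICT(S → C L ',') = { '(', 'c' }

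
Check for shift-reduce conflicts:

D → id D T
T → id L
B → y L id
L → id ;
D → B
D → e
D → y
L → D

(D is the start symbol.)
Augment with D' → D and build the canonical LR(0) collection (I0 = CLOSURE({[D' → . D]}), then GOTO on every symbol after a dot until no new states appear). It has 15 states:
  I0: { [B → . y L id], [D → . B], [D → . e], [D → . id D T], [D → . y], [D' → . D] }  — shift
  I1: { [D → B .] }  — reduce
  I2: { [D' → D .] }  — accept
  I3: { [D → e .] }  — reduce
  I4: { [B → . y L id], [D → . B], [D → . e], [D → . id D T], [D → . y], [D → id . D T] }  — shift
  I5: { [B → . y L id], [B → y . L id], [D → . B], [D → . e], [D → . id D T], [D → . y], [D → y .], [L → . D], [L → . id ;] }  — shift, reduce
  I6: { [L → D .] }  — reduce
  I7: { [B → y L . id] }  — shift
  I8: { [B → . y L id], [D → . B], [D → . e], [D → . id D T], [D → . y], [D → id . D T], [L → id . ;] }  — shift
  I9: { [L → id ; .] }  — reduce
  I10: { [D → id D . T], [T → . id L] }  — shift
  I11: { [D → id D T .] }  — reduce
  I12: { [B → . y L id], [D → . B], [D → . e], [D → . id D T], [D → . y], [L → . D], [L → . id ;], [T → id . L] }  — shift
  I13: { [T → id L .] }  — reduce
  I14: { [B → y L id .] }  — reduce

I5 contains reduce item [D → y .] and shift items [B → . y L id], [D → . e], [D → . id D T], [D → . y], [L → . id ;] — shift-reduce conflict.

Answer: Yes — I5: [D → y .] vs [B → . y L id]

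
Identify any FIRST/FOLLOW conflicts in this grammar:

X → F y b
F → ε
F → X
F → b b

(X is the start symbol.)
Yes. F → X with FOLLOW(F) on { 'y' }

Nullable non-terminals: F.
FIRST sets used below: FIRST(X) = { 'b', 'y' }

F: nullable alternative(s) F → ε; FOLLOW(F) = { 'y' }
  F → ε: FIRST \ {ε} = { } — this is the only nullable alternative, skip
  F → X: FIRST \ {ε} = { 'b', 'y' } — overlaps FOLLOW(F) on { 'y' }: CONFLICT
  F → b b: FIRST \ {ε} = { 'b' } — disjoint from FOLLOW(F)

X has no nullable alternative, so no FIRST/FOLLOW check is needed there.

So the grammar has 1 FIRST/FOLLOW conflict (marked CONFLICT above).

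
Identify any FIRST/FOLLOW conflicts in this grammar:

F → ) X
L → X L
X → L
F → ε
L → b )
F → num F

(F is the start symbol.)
No FIRST/FOLLOW conflicts.

A FIRST/FOLLOW conflict occurs when a non-terminal N has a nullable alternative N → β (β ⇒* ε) and another alternative N → α with FIRST(α) ∩ FOLLOW(N) ≠ ∅: on such a lookahead the parser cannot decide between expanding α and letting N vanish via β.

Nullable non-terminals: F.

F: nullable alternative(s) F → ε; FOLLOW(F) = { $ }
  F → ) X: FIRST \ {ε} = { ')' } — disjoint from FOLLOW(F)
  F → ε: FIRST \ {ε} = { } — this is the only nullable alternative, skip
  F → num F: FIRST \ {ε} = { 'num' } — disjoint from FOLLOW(F)

L, X have no nullable alternative, so no FIRST/FOLLOW check is needed there.

No FIRST/FOLLOW conflicts found.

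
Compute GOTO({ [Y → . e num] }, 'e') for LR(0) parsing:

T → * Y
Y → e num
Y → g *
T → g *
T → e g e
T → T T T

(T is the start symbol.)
GOTO(I, 'e') = CLOSURE({ [A → αX.β] : [A → α.Xβ] ∈ I, X = 'e' })

Items with dot before 'e', with the dot advanced:
  [Y → . e num] → [Y → e . num]
Closure adds nothing (no advanced item has the dot before a non-terminal).

GOTO = { [Y → e . num] }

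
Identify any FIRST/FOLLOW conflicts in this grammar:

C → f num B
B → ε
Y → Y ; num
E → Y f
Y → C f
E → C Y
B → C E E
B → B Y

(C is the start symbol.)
Nullable non-terminals: B.
FIRST sets used below: FIRST(C) = { 'f' }, FIRST(B) = { 'f', ε }, FIRST(Y) = { 'f' }

B: nullable alternative(s) B → ε; FOLLOW(B) = { $, 'f' }
  B → ε: FIRST \ {ε} = { } — this is the only nullable alternative, skip
  B → C E E: FIRST \ {ε} = { 'f' } — overlaps FOLLOW(B) on { 'f' }: CONFLICT
  B → B Y: FIRST \ {ε} = { 'f' } — overlaps FOLLOW(B) on { 'f' }: CONFLICT

C, E, Y have no nullable alternative, so no FIRST/FOLLOW check is needed there.

So the grammar has 2 FIRST/FOLLOW conflicts (marked CONFLICT above).

Answer: Yes. B → C E E with FOLLOW(B) on { 'f' }; B → B Y with FOLLOW(B) on { 'f' }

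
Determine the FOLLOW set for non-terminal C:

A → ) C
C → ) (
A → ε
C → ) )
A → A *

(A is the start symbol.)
{ $, '*' }

In A → ) C: C is at the end, add FOLLOW(A)

The FOLLOW sets referred to above (computed the same way, to a fixed point):
  FOLLOW(A) = { $, '*' }

Taking the union: FOLLOW(C) = { $, '*' }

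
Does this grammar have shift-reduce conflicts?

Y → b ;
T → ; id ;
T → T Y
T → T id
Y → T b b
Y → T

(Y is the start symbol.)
Yes — I2: [Y → T .] vs [T → . ; id ;]

A shift-reduce conflict occurs when an LR(0) state has both:
  - a complete (reduce) item [A → α .] (dot at the end), and
  - a shift item [B → β . c γ] (dot before a terminal).

Augment with Y' → Y and build the canonical LR(0) collection (I0 = CLOSURE({[Y' → . Y]}), then GOTO on every symbol after a dot until no new states appear). It has 12 states:
  I0: { [T → . ; id ;], [T → . T Y], [T → . T id], [Y → . T b b], [Y → . T], [Y → . b ;], [Y' → . Y] }  — shift
  I1: { [T → ; . id ;] }  — shift
  I2: { [T → . ; id ;], [T → . T Y], [T → . T id], [T → T . Y], [T → T . id], [Y → . T b b], [Y → . T], [Y → . b ;], [Y → T . b b], [Y → T .] }  — shift, reduce
  I3: { [Y' → Y .] }  — accept
  I4: { [Y → b . ;] }  — shift
  I5: { [Y → b ; .] }  — reduce
  I6: { [T → T Y .] }  — reduce
  I7: { [Y → T b . b], [Y → b . ;] }  — shift
  I8: { [T → T id .] }  — reduce
  I9: { [Y → T b b .] }  — reduce
  I10: { [T → ; id . ;] }  — shift
  I11: { [T → ; id ; .] }  — reduce

I2 contains reduce item [Y → T .] and shift items [T → . ; id ;], [T → T . id], [Y → T . b b], [Y → . b ;] — shift-reduce conflict.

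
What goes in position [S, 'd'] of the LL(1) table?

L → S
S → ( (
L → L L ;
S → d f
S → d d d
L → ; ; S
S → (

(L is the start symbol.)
S → d f, S → d d d

To find M[S, 'd'], we find productions for S where 'd' is in the predict set (PREDICT(N → α) = (FIRST(α) \ {ε}) ∪ (FOLLOW(N) if α ⇒* ε)).

S → ( (: PREDICT = { '(' }
S → d f: PREDICT = { 'd' }
  'd' is in predict set, so this production goes in M[S, 'd']
S → d d d: PREDICT = { 'd' }
  'd' is in predict set, so this production goes in M[S, 'd']
S → (: PREDICT = { '(' }

M[S, 'd'] = S → d f, S → d d d  (a multiply-defined cell — the grammar is not LL(1))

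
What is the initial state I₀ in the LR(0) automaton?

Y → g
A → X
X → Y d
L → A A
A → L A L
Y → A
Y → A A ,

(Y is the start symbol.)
First, augment the grammar with Y' → Y
I₀ = CLOSURE({ [Y' → . Y] }):
  [Y' → . Y] has the dot before Y: add [Y → . g], [Y → . A], [Y → . A A ,]
  [Y → . A] has the dot before A: add [A → . X], [A → . L A L]
  [A → . X] has the dot before X: add [X → . Y d]
  [A → . L A L] has the dot before L: add [L → . A A]
No further items can be added.

I₀ = { [A → . L A L], [A → . X], [L → . A A], [X → . Y d], [Y → . A A ,], [Y → . A], [Y → . g], [Y' → . Y] }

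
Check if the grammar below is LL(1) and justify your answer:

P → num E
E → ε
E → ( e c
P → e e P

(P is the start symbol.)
A grammar is LL(1) if for each non-terminal N with multiple productions, the predict sets of those productions are pairwise disjoint, where PREDICT(N → α) = (FIRST(α) \ {ε}) ∪ (FOLLOW(N) if α ⇒* ε).

Relevant sets:
  FOLLOW(E) = { $ }

For P:
  PREDICT(P → num E) = { 'num' }
  PREDICT(P → e e P) = { 'e' }
For E:
  PREDICT(E → ε) = { $ }
  PREDICT(E → '(' e c) = { '(' }

All predict sets are disjoint. The grammar IS LL(1).

Answer: Yes, the grammar is LL(1).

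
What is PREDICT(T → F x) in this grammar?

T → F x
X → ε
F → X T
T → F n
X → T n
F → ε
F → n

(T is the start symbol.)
{ 'n', 'x' }

PREDICT(T → F x) = (FIRST(RHS) \ {ε}) ∪ (FOLLOW(T) if ε ∈ FIRST(RHS), i.e. RHS ⇒* ε)
FIRST(F) = { 'n', 'x', ε }
FIRST(F x) = { 'n', 'x' }
ε ∉ FIRST(F x), so FOLLOW(T) is not added.
PREDICT(T → F x) = { 'n', 'x' }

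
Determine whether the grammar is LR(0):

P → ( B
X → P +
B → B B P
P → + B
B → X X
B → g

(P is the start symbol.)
Augment with P' → P and build the canonical LR(0) collection (I0 = CLOSURE({[P' → . P]}), then GOTO on every symbol after a dot until no new states appear). It has 13 states:
  I0: { [P → . ( B], [P → . + B], [P' → . P] }  — shift
  I1: { [B → . B B P], [B → . X X], [B → . g], [P → ( . B], [P → . ( B], [P → . + B], [X → . P +] }  — shift
  I2: { [B → . B B P], [B → . X X], [B → . g], [P → + . B], [P → . ( B], [P → . + B], [X → . P +] }  — shift
  I3: { [P' → P .] }  — accept
  I4: { [B → . B B P], [B → . X X], [B → . g], [B → B . B P], [P → + B .], [P → . ( B], [P → . + B], [X → . P +] }  — shift, reduce
  I5: { [X → P . +] }  — shift
  I6: { [B → X . X], [P → . ( B], [P → . + B], [X → . P +] }  — shift
  I7: { [B → g .] }  — reduce
  I8: { [B → X X .] }  — reduce
  I9: { [X → P + .] }  — reduce
  I10: { [B → . B B P], [B → . X X], [B → . g], [B → B . B P], [B → B B . P], [P → . ( B], [P → . + B], [X → . P +] }  — shift
  I11: { [B → B B P .], [X → P . +] }  — shift, reduce
  I12: { [B → . B B P], [B → . X X], [B → . g], [B → B . B P], [P → ( B .], [P → . ( B], [P → . + B], [X → . P +] }  — shift, reduce

Conflict in state I4:
  Shift-reduce conflict between [P → + B .] and [B → . g]
So the grammar is NOT LR(0).

Answer: No. Shift-reduce conflict between [P → + B .] and [B → . g]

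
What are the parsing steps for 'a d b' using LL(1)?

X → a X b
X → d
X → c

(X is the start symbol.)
LL(1) parsing maintains a stack (initially the start symbol over $) and the input. At each step: if the stack top is a terminal, match it against the current input token; if it is a non-terminal N, replace it with the RHS of M[N, lookahead] (the unique production whose predict set contains the lookahead).

Stack is shown with the top on the left.

Stack    Input    Action
------------------------
X $      a d b $  output X → a X b
a X b $  a d b $  match 'a'
X b $    d b $    output X → d
d b $    d b $    match 'd'
b $      b $      match 'b'
$        $        accept

The string is accepted.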